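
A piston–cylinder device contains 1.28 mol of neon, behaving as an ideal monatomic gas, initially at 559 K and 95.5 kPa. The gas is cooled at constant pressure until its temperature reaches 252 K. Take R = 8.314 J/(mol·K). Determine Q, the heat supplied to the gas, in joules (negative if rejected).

V₁ = nRT₁/P₁ = 1.28×8.314×559/95.5 = 62.3 L.
Isobaric: P stays 95.5 kPa; V/T = const ⇒ T₂ = 252 K, V₂ = 28.1 L.
W = PΔV = 95.5×(28.1−62.3) kPa·L = -3270 J.
ΔU = nCvΔT = 1.28×12.5×(252−559) = -4900 J.
Q = ΔU + W = nCpΔT = -8170 J.

-8170 J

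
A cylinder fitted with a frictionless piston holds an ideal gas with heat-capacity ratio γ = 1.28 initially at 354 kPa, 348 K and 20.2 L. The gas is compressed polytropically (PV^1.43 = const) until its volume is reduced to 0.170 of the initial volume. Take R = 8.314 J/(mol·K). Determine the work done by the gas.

-19000 J

n = P₁V₁/(RT₁) = 354×20.2/(8.314×348) = 2.47 mol.
Polytropic n=1.43: T₂ = T₁(V₁/V₂)^(n−1) = 348×(5.88)^0.43 = 746 K; P₂ = P₁(V₁/V₂)^n = 4460 kPa.
W = (P₁V₁−P₂V₂)/(n−1) = (354×20.2−4460×3.43)/0.43 = -19000 J.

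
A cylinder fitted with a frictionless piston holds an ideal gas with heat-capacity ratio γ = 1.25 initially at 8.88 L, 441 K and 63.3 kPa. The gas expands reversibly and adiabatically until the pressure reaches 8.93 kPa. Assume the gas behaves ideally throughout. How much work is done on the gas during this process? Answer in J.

n = P₁V₁/(RT₁) = 63.3×8.88/(8.314×441) = 0.153 mol.
Adiabatic: T₂/T₁ = (P₂/P₁)^((γ−1)/γ) ⇒ T₂ = 441×(0.141)^0.200 = 298 K; V₂ = 42.5 L.
ΔU = nCvΔT = 0.153×33.3×(298−441) = -729 J.
Q = 0 for an adiabatic process, so W = −ΔU = 729 J.
Work done on the gas = −W_by = -729 J.

-729 J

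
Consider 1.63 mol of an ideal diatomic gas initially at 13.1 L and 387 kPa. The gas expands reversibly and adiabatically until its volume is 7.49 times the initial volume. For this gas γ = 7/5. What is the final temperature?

T₁ = P₁V₁/(nR) = 387×13.1/(1.63×8.314) = 374 K.
Adiabatic: TV^(γ−1) = const ⇒ T₂ = 374×(0.134)^0.400 = 167 K; PV^γ = const ⇒ P₂ = 23.1 kPa.

167 K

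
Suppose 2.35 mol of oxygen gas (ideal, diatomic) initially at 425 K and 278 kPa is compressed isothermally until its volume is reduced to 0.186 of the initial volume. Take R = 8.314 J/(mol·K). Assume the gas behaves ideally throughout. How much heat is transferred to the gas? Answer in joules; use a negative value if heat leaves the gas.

V₁ = nRT₁/P₁ = 2.35×8.314×425/278 = 29.9 L.
Isothermal: T stays 425 K; PV = const ⇒ V₂ = 5.56 L, P₂ = 1490 kPa.
ΔU = 0 (ideal gas, T constant).
W = nRT ln(V₂/V₁) = 2.35×8.314×425×ln(0.186) = -14000 J.
Q = ΔU + W = -14000 J.

-14000 J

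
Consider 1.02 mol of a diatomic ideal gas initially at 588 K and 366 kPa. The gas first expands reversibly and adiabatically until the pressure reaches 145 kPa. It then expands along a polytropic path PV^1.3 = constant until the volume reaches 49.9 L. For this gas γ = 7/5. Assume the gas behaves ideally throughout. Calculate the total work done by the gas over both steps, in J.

V₁ = nRT₁/P₁ = 1.02×8.314×588/366 = 13.6 L.
Step 1 — Adiabatic: T₂/T₁ = (P₂/P₁)^((γ−1)/γ) ⇒ T₂ = 588×(0.396)^0.286 = 451 K; V₂ = 26.4 L.
ΔU = nCvΔT = 1.02×20.8×(451−588) = -2900 J.
Q = 0 for an adiabatic process, so W = −ΔU = 2900 J.
State after step 1: P = 145 kPa, V = 26.4 L, T = 451 K.
Step 2 — Polytropic n=1.3: T₂ = T₁(V₁/V₂)^(n−1) = 451×(0.529)^0.30 = 373 K; P₂ = P₁(V₁/V₂)^n = 63.4 kPa.
W = (P₁V₁−P₂V₂)/(n−1) = (145×26.4−63.4×49.9)/0.30 = 2220 J.
ΔU = nCvΔT = 1.02×20.8×(373−451) = -1660 J.
Q = ΔU + W = 555 J.
Net over both steps: W = 5120 J, Q = 555 J, ΔU = -4560 J.

5120 J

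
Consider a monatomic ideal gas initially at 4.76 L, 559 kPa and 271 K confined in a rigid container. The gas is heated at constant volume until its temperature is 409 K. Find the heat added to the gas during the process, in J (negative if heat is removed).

2030 J

n = P₁V₁/(RT₁) = 559×4.76/(8.314×271) = 1.18 mol.
Isochoric: V stays 4.76 L; P/T = const ⇒ T₂ = 409 K, P₂ = 844 kPa.
W = 0 (no volume change).
ΔU = nCvΔT = 1.18×12.5×(409−271) = 2030 J.
Q = ΔU = 2030 J.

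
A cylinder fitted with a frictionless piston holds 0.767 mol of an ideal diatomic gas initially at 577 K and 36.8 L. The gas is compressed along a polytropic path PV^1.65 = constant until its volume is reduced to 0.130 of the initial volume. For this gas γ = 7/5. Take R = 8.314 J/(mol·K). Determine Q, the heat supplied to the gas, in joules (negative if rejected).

9790 J

P₁ = nRT₁/V₁ = 0.767×8.314×577/36.8 = 100 kPa.
Polytropic n=1.65: T₂ = T₁(V₁/V₂)^(n−1) = 577×(7.69)^0.65 = 2170 K; P₂ = P₁(V₁/V₂)^n = 2900 kPa.
W = (P₁V₁−P₂V₂)/(n−1) = (100×36.8−2900×4.78)/0.65 = -15700 J.
ΔU = nCvΔT = 0.767×20.8×(2170−577) = 25400 J.
Q = ΔU + W = 9790 J.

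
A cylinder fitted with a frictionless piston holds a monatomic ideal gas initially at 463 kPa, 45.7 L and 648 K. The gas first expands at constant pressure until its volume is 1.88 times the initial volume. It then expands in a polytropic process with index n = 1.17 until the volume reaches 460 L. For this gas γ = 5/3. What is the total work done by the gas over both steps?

n = P₁V₁/(RT₁) = 463×45.7/(8.314×648) = 3.93 mol.
Step 1 — Isobaric: P stays 463 kPa; V/T = const ⇒ T₂ = 1220 K, V₂ = 85.9 L.
W = PΔV = 463×(85.9−45.7) kPa·L = 18600 J.
ΔU = nCvΔT = 3.93×12.5×(1220−648) = 27900 J.
Q = ΔU + W = nCpΔT = 46600 J.
State after step 1: P = 463 kPa, V = 85.9 L, T = 1220 K.
Step 2 — Polytropic n=1.17: T₂ = T₁(V₁/V₂)^(n−1) = 1220×(0.187)^0.17 = 916 K; P₂ = P₁(V₁/V₂)^n = 65.0 kPa.
W = (P₁V₁−P₂V₂)/(n−1) = (463×85.9−65.0×460)/0.17 = 58100 J.
ΔU = nCvΔT = 3.93×12.5×(916−1220) = -14800 J.
Q = ΔU + W = 43300 J.
Net over both steps: W = 76700 J, Q = 89800 J, ΔU = 13100 J.

76700 J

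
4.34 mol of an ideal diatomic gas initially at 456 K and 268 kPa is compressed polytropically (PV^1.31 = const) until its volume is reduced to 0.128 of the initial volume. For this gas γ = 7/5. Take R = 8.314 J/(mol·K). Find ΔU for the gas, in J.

36700 J

V₁ = nRT₁/P₁ = 4.34×8.314×456/268 = 61.4 L.
Polytropic n=1.31: T₂ = T₁(V₁/V₂)^(n−1) = 456×(7.81)^0.31 = 862 K; P₂ = P₁(V₁/V₂)^n = 3960 kPa.
For an ideal gas ΔU = nCvΔT with Cv = (5/2)R = 20.8 J/(mol·K).
ΔU = 4.34×20.8×(862−456) = 36700 J.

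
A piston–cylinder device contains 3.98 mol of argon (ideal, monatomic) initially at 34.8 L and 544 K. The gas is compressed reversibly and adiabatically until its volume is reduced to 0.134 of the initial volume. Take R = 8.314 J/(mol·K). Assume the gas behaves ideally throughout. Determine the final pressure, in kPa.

14700 kPa

P₁ = nRT₁/V₁ = 3.98×8.314×544/34.8 = 517 kPa.
Adiabatic: TV^(γ−1) = const ⇒ T₂ = 544×(7.46)^0.667 = 2080 K; PV^γ = const ⇒ P₂ = 14700 kPa.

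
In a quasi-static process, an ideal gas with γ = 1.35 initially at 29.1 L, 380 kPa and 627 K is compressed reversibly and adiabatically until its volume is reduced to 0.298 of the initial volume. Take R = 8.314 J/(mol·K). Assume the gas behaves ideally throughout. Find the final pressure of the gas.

Adiabatic: TV^(γ−1) = const ⇒ T₂ = 627×(3.36)^0.350 = 958 K; PV^γ = const ⇒ P₂ = 1950 kPa.

1950 kPa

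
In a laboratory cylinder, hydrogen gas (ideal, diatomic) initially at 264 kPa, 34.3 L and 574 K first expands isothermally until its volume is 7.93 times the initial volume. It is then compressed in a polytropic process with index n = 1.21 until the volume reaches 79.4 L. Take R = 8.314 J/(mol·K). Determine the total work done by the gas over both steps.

n = P₁V₁/(RT₁) = 264×34.3/(8.314×574) = 1.90 mol.
Step 1 — Isothermal: T stays 574 K; PV = const ⇒ V₂ = 272 L, P₂ = 33.3 kPa.
ΔU = 0 (ideal gas, T constant).
W = nRT ln(V₂/V₁) = 1.90×8.314×574×ln(7.93) = 18800 J.
Q = ΔU + W = 18800 J.
State after step 1: P = 33.3 kPa, V = 272 L, T = 574 K.
Step 2 — Polytropic n=1.21: T₂ = T₁(V₁/V₂)^(n−1) = 574×(3.43)^0.21 = 743 K; P₂ = P₁(V₁/V₂)^n = 148 kPa.
W = (P₁V₁−P₂V₂)/(n−1) = (33.3×272−148×79.4)/0.21 = -12700 J.
ΔU = nCvΔT = 1.90×20.8×(743−574) = 6680 J.
Q = ΔU + W = -6040 J.
Net over both steps: W = 6030 J, Q = 12700 J, ΔU = 6680 J.

6030 J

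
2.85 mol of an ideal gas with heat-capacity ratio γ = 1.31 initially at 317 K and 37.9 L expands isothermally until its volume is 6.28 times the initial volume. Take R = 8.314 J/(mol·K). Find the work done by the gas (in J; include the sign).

13800 J

P₁ = nRT₁/V₁ = 2.85×8.314×317/37.9 = 198 kPa.
Isothermal: T stays 317 K; PV = const ⇒ V₂ = 238 L, P₂ = 31.6 kPa.
W = nRT ln(V₂/V₁) = 2.85×8.314×317×ln(6.28) = 13800 J.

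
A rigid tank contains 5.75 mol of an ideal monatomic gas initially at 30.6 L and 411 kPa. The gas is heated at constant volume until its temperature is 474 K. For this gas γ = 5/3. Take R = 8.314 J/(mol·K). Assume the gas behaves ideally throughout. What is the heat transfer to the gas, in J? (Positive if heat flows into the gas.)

T₁ = P₁V₁/(nR) = 411×30.6/(5.75×8.314) = 263 K.
Isochoric: V stays 30.6 L; P/T = const ⇒ T₂ = 474 K, P₂ = 741 kPa.
W = 0 (no volume change).
ΔU = nCvΔT = 5.75×12.5×(474−263) = 15100 J.
Q = ΔU = 15100 J.

15100 J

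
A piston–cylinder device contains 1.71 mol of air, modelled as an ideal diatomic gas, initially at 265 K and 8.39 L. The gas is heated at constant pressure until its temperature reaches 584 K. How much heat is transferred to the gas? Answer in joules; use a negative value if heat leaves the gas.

15900 J

P₁ = nRT₁/V₁ = 1.71×8.314×265/8.39 = 449 kPa.
Isobaric: P stays 449 kPa; V/T = const ⇒ T₂ = 584 K, V₂ = 18.5 L.
W = PΔV = 449×(18.5−8.39) kPa·L = 4540 J.
ΔU = nCvΔT = 1.71×20.8×(584−265) = 11300 J.
Q = ΔU + W = nCpΔT = 15900 J.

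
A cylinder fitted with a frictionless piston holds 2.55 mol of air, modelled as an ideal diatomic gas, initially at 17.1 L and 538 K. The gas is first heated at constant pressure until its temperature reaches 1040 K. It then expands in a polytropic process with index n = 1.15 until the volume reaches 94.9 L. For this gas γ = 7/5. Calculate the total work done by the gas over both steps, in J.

P₁ = nRT₁/V₁ = 2.55×8.314×538/17.1 = 667 kPa.
Step 1 — Isobaric: P stays 667 kPa; V/T = const ⇒ T₂ = 1040 K, V₂ = 33.1 L.
W = PΔV = 667×(33.1−17.1) kPa·L = 10600 J.
ΔU = nCvΔT = 2.55×20.8×(1040−538) = 26600 J.
Q = ΔU + W = nCpΔT = 37200 J.
State after step 1: P = 667 kPa, V = 33.1 L, T = 1040 K.
Step 2 — Polytropic n=1.15: T₂ = T₁(V₁/V₂)^(n−1) = 1040×(0.348)^0.15 = 888 K; P₂ = P₁(V₁/V₂)^n = 198 kPa.
W = (P₁V₁−P₂V₂)/(n−1) = (667×33.1−198×94.9)/0.15 = 21500 J.
ΔU = nCvΔT = 2.55×20.8×(888−1040) = -8070 J.
Q = ΔU + W = 13400 J.
Net over both steps: W = 32100 J, Q = 50700 J, ΔU = 18500 J.

32100 J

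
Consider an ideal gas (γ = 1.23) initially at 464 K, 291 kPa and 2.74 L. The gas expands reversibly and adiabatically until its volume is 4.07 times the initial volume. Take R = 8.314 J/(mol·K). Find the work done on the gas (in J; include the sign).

-956 J

n = P₁V₁/(RT₁) = 291×2.74/(8.314×464) = 0.207 mol.
Adiabatic: TV^(γ−1) = const ⇒ T₂ = 464×(0.246)^0.230 = 336 K; PV^γ = const ⇒ P₂ = 51.8 kPa.
ΔU = nCvΔT = 0.207×36.1×(336−464) = -956 J.
Q = 0 for an adiabatic process, so W = −ΔU = 956 J.
Work done on the gas = −W_by = -956 J.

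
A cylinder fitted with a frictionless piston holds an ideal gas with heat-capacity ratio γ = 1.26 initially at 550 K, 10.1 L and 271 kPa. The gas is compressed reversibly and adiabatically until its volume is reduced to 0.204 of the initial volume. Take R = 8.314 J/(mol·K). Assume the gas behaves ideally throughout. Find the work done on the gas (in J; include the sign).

5390 J

n = P₁V₁/(RT₁) = 271×10.1/(8.314×550) = 0.599 mol.
Adiabatic: TV^(γ−1) = const ⇒ T₂ = 550×(4.90)^0.260 = 831 K; PV^γ = const ⇒ P₂ = 2010 kPa.
ΔU = nCvΔT = 0.599×32.0×(831−550) = 5390 J.
Q = 0 for an adiabatic process, so W = −ΔU = -5390 J.
Work done on the gas = −W_by = 5390 J.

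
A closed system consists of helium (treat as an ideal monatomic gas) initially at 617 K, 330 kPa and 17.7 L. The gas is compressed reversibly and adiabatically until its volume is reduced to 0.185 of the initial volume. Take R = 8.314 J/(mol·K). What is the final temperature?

1900 K

Adiabatic: TV^(γ−1) = const ⇒ T₂ = 617×(5.41)^0.667 = 1900 K; PV^γ = const ⇒ P₂ = 5490 kPa.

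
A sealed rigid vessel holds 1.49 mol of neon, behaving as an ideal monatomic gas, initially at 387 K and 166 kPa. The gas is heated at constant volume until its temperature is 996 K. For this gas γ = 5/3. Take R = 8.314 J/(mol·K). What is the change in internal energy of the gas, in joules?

V₁ = nRT₁/P₁ = 1.49×8.314×387/166 = 28.9 L.
Isochoric: V stays 28.9 L; P/T = const ⇒ T₂ = 996 K, P₂ = 427 kPa.
For an ideal gas ΔU = nCvΔT with Cv = (3/2)R = 12.5 J/(mol·K).
ΔU = 1.49×12.5×(996−387) = 11300 J.

11300 J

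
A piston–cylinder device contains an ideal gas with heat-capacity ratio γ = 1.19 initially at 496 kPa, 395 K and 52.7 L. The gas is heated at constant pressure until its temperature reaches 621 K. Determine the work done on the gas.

-15000 J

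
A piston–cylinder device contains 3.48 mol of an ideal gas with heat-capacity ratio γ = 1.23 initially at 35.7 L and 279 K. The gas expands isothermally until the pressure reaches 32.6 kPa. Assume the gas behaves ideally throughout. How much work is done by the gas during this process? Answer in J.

P₁ = nRT₁/V₁ = 3.48×8.314×279/35.7 = 226 kPa.
Isothermal: T stays 279 K; PV = const ⇒ V₂ = 248 L, P₂ = 32.6 kPa.
W = nRT ln(V₂/V₁) = 3.48×8.314×279×ln(6.94) = 15600 J.

15600 J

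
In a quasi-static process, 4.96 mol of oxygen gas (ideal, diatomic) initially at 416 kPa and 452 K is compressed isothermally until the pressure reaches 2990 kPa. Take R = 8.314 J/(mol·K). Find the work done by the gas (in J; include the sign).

-36800 J

V₁ = nRT₁/P₁ = 4.96×8.314×452/416 = 44.8 L.
Isothermal: T stays 452 K; PV = const ⇒ V₂ = 6.23 L, P₂ = 2990 kPa.
W = nRT ln(V₂/V₁) = 4.96×8.314×452×ln(0.139) = -36800 J.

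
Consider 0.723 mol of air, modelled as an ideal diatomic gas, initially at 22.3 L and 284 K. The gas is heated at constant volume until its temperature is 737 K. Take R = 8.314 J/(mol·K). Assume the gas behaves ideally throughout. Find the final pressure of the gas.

P₁ = nRT₁/V₁ = 0.723×8.314×284/22.3 = 76.6 kPa.
Isochoric: V stays 22.3 L; P/T = const ⇒ T₂ = 737 K, P₂ = 199 kPa.

199 kPa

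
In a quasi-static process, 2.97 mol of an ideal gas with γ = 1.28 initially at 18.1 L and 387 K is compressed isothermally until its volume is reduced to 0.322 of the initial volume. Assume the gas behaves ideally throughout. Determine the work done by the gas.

-10800 J

P₁ = nRT₁/V₁ = 2.97×8.314×387/18.1 = 528 kPa.
Isothermal: T stays 387 K; PV = const ⇒ V₂ = 5.83 L, P₂ = 1640 kPa.
W = nRT ln(V₂/V₁) = 2.97×8.314×387×ln(0.322) = -10800 J.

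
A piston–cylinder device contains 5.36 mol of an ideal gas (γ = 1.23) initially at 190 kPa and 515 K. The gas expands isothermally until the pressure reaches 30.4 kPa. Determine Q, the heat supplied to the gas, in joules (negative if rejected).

V₁ = nRT₁/P₁ = 5.36×8.314×515/190 = 121 L.
Isothermal: T stays 515 K; PV = const ⇒ V₂ = 755 L, P₂ = 30.4 kPa.
ΔU = 0 (ideal gas, T constant).
W = nRT ln(V₂/V₁) = 5.36×8.314×515×ln(6.25) = 42100 J.
Q = ΔU + W = 42100 J.

42100 J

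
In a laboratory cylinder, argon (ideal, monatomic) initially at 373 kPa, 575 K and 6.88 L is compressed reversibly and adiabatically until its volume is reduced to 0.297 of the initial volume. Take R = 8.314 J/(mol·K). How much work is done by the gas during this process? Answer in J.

-4800 J

n = P₁V₁/(RT₁) = 373×6.88/(8.314×575) = 0.537 mol.
Adiabatic: TV^(γ−1) = const ⇒ T₂ = 575×(3.37)^0.667 = 1290 K; PV^γ = const ⇒ P₂ = 2820 kPa.
ΔU = nCvΔT = 0.537×12.5×(1290−575) = 4800 J.
Q = 0 for an adiabatic process, so W = −ΔU = -4800 J.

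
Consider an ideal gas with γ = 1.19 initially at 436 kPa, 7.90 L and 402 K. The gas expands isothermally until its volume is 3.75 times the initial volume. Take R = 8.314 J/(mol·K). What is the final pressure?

116 kPa

Isothermal: T stays 402 K; PV = const ⇒ V₂ = 29.6 L, P₂ = 116 kPa.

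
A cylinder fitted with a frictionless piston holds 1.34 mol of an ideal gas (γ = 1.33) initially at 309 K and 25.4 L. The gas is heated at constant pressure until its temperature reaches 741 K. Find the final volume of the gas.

60.9 L

P₁ = nRT₁/V₁ = 1.34×8.314×309/25.4 = 136 kPa.
Isobaric: P stays 136 kPa; V/T = const ⇒ T₂ = 741 K, V₂ = 60.9 L.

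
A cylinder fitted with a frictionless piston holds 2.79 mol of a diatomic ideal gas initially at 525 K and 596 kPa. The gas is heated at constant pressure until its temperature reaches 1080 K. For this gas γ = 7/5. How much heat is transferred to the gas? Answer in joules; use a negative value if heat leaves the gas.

45100 J

V₁ = nRT₁/P₁ = 2.79×8.314×525/596 = 20.4 L.
Isobaric: P stays 596 kPa; V/T = const ⇒ T₂ = 1080 K, V₂ = 42.0 L.
W = PΔV = 596×(42.0−20.4) kPa·L = 12900 J.
ΔU = nCvΔT = 2.79×20.8×(1080−525) = 32200 J.
Q = ΔU + W = nCpΔT = 45100 J.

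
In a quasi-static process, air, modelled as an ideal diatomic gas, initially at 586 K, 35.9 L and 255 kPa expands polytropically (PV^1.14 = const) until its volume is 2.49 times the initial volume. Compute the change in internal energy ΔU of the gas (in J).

-2740 J

n = P₁V₁/(RT₁) = 255×35.9/(8.314×586) = 1.88 mol.
Polytropic n=1.14: T₂ = T₁(V₁/V₂)^(n−1) = 586×(0.402)^0.14 = 516 K; P₂ = P₁(V₁/V₂)^n = 90.1 kPa.
For an ideal gas ΔU = nCvΔT with Cv = (5/2)R = 20.8 J/(mol·K).
ΔU = 1.88×20.8×(516−586) = -2740 J.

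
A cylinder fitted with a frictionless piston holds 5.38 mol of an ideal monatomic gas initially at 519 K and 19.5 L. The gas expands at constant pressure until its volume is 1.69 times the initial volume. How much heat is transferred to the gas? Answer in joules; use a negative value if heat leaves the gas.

40000 J

P₁ = nRT₁/V₁ = 5.38×8.314×519/19.5 = 1190 kPa.
Isobaric: P stays 1190 kPa; V/T = const ⇒ T₂ = 877 K, V₂ = 33.0 L.
W = PΔV = 1190×(33.0−19.5) kPa·L = 16000 J.
ΔU = nCvΔT = 5.38×12.5×(877−519) = 24000 J.
Q = ΔU + W = nCpΔT = 40000 J.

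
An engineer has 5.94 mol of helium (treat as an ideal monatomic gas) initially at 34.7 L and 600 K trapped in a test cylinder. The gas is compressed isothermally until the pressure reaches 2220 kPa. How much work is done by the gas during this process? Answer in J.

-28300 J

P₁ = nRT₁/V₁ = 5.94×8.314×600/34.7 = 854 kPa.
Isothermal: T stays 600 K; PV = const ⇒ V₂ = 13.3 L, P₂ = 2220 kPa.
W = nRT ln(V₂/V₁) = 5.94×8.314×600×ln(0.385) = -28300 J.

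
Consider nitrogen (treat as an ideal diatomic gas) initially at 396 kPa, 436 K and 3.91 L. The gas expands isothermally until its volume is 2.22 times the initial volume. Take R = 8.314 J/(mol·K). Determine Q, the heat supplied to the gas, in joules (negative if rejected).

n = P₁V₁/(RT₁) = 396×3.91/(8.314×436) = 0.427 mol.
Isothermal: T stays 436 K; PV = const ⇒ V₂ = 8.68 L, P₂ = 178 kPa.
ΔU = 0 (ideal gas, T constant).
W = nRT ln(V₂/V₁) = 0.427×8.314×436×ln(2.22) = 1230 J.
Q = ΔU + W = 1230 J.

1230 J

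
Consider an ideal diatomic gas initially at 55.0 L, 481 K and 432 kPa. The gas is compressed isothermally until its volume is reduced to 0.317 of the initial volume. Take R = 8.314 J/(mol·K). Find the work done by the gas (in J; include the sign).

-27300 J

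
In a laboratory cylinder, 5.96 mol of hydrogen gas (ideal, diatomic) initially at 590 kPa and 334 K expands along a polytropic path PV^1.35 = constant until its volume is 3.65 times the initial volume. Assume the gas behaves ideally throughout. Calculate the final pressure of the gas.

103 kPa

V₁ = nRT₁/P₁ = 5.96×8.314×334/590 = 28.1 L.
Polytropic n=1.35: T₂ = T₁(V₁/V₂)^(n−1) = 334×(0.274)^0.35 = 212 K; P₂ = P₁(V₁/V₂)^n = 103 kPa.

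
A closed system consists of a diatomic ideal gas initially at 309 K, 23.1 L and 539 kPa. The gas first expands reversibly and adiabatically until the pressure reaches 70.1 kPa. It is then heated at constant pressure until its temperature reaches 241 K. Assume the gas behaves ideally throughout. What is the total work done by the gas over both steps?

n = P₁V₁/(RT₁) = 539×23.1/(8.314×309) = 4.85 mol.
Step 1 — Adiabatic: T₂/T₁ = (P₂/P₁)^((γ−1)/γ) ⇒ T₂ = 309×(0.130)^0.286 = 173 K; V₂ = 99.2 L.
ΔU = nCvΔT = 4.85×20.8×(173−309) = -13700 J.
Q = 0 for an adiabatic process, so W = −ΔU = 13700 J.
State after step 1: P = 70.1 kPa, V = 99.2 L, T = 173 K.
Step 2 — Isobaric: P stays 70.1 kPa; V/T = const ⇒ T₂ = 241 K, V₂ = 139 L.
W = PΔV = 70.1×(139−99.2) kPa·L = 2760 J.
ΔU = nCvΔT = 4.85×20.8×(241−173) = 6900 J.
Q = ΔU + W = nCpΔT = 9660 J.
Net over both steps: W = 16500 J, Q = 9660 J, ΔU = -6850 J.

16500 J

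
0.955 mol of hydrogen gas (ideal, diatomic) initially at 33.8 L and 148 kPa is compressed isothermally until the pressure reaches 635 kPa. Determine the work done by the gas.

-7290 J

T₁ = P₁V₁/(nR) = 148×33.8/(0.955×8.314) = 630 K.
Isothermal: T stays 630 K; PV = const ⇒ V₂ = 7.88 L, P₂ = 635 kPa.
W = nRT ln(V₂/V₁) = 0.955×8.314×630×ln(0.233) = -7290 J.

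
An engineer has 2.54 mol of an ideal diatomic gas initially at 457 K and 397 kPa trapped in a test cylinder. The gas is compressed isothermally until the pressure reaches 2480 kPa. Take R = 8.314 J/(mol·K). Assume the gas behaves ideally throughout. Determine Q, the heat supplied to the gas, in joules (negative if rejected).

-17700 J

V₁ = nRT₁/P₁ = 2.54×8.314×457/397 = 24.3 L.
Isothermal: T stays 457 K; PV = const ⇒ V₂ = 3.89 L, P₂ = 2480 kPa.
ΔU = 0 (ideal gas, T constant).
W = nRT ln(V₂/V₁) = 2.54×8.314×457×ln(0.160) = -17700 J.
Q = ΔU + W = -17700 J.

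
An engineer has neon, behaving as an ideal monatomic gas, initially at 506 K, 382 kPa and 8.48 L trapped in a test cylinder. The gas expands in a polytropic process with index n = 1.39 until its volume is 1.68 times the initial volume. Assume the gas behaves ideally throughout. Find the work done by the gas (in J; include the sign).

1520 J

n = P₁V₁/(RT₁) = 382×8.48/(8.314×506) = 0.770 mol.
Polytropic n=1.39: T₂ = T₁(V₁/V₂)^(n−1) = 506×(0.595)^0.39 = 413 K; P₂ = P₁(V₁/V₂)^n = 186 kPa.
W = (P₁V₁−P₂V₂)/(n−1) = (382×8.48−186×14.2)/0.39 = 1520 J.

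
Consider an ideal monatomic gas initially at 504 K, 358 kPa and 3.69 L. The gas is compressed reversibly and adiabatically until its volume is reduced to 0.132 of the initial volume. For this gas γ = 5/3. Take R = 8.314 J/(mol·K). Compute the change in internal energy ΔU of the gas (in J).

5660 J

n = P₁V₁/(RT₁) = 358×3.69/(8.314×504) = 0.315 mol.
Adiabatic: TV^(γ−1) = const ⇒ T₂ = 504×(7.58)^0.667 = 1940 K; PV^γ = const ⇒ P₂ = 10500 kPa.
For an ideal gas ΔU = nCvΔT with Cv = (3/2)R = 12.5 J/(mol·K).
ΔU = 0.315×12.5×(1940−504) = 5660 J.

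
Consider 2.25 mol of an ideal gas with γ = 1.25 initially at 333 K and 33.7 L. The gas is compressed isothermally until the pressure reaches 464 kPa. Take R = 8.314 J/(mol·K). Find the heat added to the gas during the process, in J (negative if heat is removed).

-5730 J

P₁ = nRT₁/V₁ = 2.25×8.314×333/33.7 = 185 kPa.
Isothermal: T stays 333 K; PV = const ⇒ V₂ = 13.4 L, P₂ = 464 kPa.
ΔU = 0 (ideal gas, T constant).
W = nRT ln(V₂/V₁) = 2.25×8.314×333×ln(0.398) = -5730 J.
Q = ΔU + W = -5730 J.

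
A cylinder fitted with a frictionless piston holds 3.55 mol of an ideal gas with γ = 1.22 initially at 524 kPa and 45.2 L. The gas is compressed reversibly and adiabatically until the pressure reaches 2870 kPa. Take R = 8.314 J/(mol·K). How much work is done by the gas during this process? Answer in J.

T₁ = P₁V₁/(nR) = 524×45.2/(3.55×8.314) = 802 K.
Adiabatic: T₂/T₁ = (P₂/P₁)^((γ−1)/γ) ⇒ T₂ = 802×(5.48)^0.180 = 1090 K; V₂ = 11.2 L.
ΔU = nCvΔT = 3.55×37.8×(1090−802) = 38600 J.
Q = 0 for an adiabatic process, so W = −ΔU = -38600 J.

-38600 J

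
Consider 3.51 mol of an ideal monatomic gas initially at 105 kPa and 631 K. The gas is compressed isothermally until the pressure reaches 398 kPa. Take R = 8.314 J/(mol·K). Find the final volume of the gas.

46.3 L

V₁ = nRT₁/P₁ = 3.51×8.314×631/105 = 175 L.
Isothermal: T stays 631 K; PV = const ⇒ V₂ = 46.3 L, P₂ = 398 kPa.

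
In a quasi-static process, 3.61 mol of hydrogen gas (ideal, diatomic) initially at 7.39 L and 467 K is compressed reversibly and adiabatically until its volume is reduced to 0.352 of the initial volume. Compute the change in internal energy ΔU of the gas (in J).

18200 J

P₁ = nRT₁/V₁ = 3.61×8.314×467/7.39 = 1900 kPa.
Adiabatic: TV^(γ−1) = const ⇒ T₂ = 467×(2.84)^0.400 = 709 K; PV^γ = const ⇒ P₂ = 8180 kPa.
For an ideal gas ΔU = nCvΔT with Cv = (5/2)R = 20.8 J/(mol·K).
ΔU = 3.61×20.8×(709−467) = 18200 J.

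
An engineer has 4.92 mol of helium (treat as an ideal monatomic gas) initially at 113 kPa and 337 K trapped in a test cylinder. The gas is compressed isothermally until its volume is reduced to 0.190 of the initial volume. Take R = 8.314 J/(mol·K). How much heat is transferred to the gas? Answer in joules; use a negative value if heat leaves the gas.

-22900 J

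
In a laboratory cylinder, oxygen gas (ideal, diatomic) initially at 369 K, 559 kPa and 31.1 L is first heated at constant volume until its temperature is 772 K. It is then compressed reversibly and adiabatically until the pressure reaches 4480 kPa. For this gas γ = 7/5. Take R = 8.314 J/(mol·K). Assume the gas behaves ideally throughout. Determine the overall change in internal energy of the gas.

90000 J

n = P₁V₁/(RT₁) = 559×31.1/(8.314×369) = 5.67 mol.
Step 1 — Isochoric: V stays 31.1 L; P/T = const ⇒ T₂ = 772 K, P₂ = 1170 kPa.
W = 0 (no volume change).
ΔU = nCvΔT = 5.67×20.8×(772−369) = 47500 J.
Q = ΔU = 47500 J.
State after step 1: P = 1170 kPa, V = 31.1 L, T = 772 K.
Step 2 — Adiabatic: T₂/T₁ = (P₂/P₁)^((γ−1)/γ) ⇒ T₂ = 772×(3.83)^0.286 = 1130 K; V₂ = 11.9 L.
ΔU = nCvΔT = 5.67×20.8×(1130−772) = 42500 J.
Q = 0 for an adiabatic process, so W = −ΔU = -42500 J.
Net over both steps: W = -42500 J, Q = 47500 J, ΔU = 90000 J.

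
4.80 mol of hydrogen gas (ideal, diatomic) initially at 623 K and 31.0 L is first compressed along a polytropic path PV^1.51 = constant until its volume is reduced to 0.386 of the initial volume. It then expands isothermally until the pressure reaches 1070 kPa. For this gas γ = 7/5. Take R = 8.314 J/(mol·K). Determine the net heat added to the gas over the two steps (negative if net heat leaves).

54800 J

P₁ = nRT₁/V₁ = 4.80×8.314×623/31.0 = 802 kPa.
Step 1 — Polytropic n=1.51: T₂ = T₁(V₁/V₂)^(n−1) = 623×(2.59)^0.51 = 1010 K; P₂ = P₁(V₁/V₂)^n = 3380 kPa.
W = (P₁V₁−P₂V₂)/(n−1) = (802×31.0−3380×12.0)/0.51 = -30500 J.
ΔU = nCvΔT = 4.80×20.8×(1010−623) = 38800 J.
Q = ΔU + W = 8380 J.
State after step 1: P = 3380 kPa, V = 12.0 L, T = 1010 K.
Step 2 — Isothermal: T stays 1010 K; PV = const ⇒ V₂ = 37.8 L, P₂ = 1070 kPa.
ΔU = 0 (ideal gas, T constant).
W = nRT ln(V₂/V₁) = 4.80×8.314×1010×ln(3.16) = 46400 J.
Q = ΔU + W = 46400 J.
Net over both steps: W = 16000 J, Q = 54800 J, ΔU = 38800 J.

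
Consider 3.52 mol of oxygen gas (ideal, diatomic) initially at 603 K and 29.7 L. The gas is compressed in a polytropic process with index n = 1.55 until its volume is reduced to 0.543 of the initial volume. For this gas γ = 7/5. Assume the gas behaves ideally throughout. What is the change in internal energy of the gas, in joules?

17600 J

P₁ = nRT₁/V₁ = 3.52×8.314×603/29.7 = 594 kPa.
Polytropic n=1.55: T₂ = T₁(V₁/V₂)^(n−1) = 603×(1.84)^0.55 = 844 K; P₂ = P₁(V₁/V₂)^n = 1530 kPa.
For an ideal gas ΔU = nCvΔT with Cv = (5/2)R = 20.8 J/(mol·K).
ΔU = 3.52×20.8×(844−603) = 17600 J.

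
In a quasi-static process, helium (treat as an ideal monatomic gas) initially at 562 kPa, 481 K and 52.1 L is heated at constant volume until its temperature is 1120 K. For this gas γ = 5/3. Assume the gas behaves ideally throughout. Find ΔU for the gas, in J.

58300 J

n = P₁V₁/(RT₁) = 562×52.1/(8.314×481) = 7.32 mol.
Isochoric: V stays 52.1 L; P/T = const ⇒ T₂ = 1120 K, P₂ = 1310 kPa.
For an ideal gas ΔU = nCvΔT with Cv = (3/2)R = 12.5 J/(mol·K).
ΔU = 7.32×12.5×(1120−481) = 58300 J.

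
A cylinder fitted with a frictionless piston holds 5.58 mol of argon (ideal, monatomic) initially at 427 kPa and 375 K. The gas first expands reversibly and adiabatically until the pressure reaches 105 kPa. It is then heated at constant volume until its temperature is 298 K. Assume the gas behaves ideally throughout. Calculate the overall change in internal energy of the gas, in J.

V₁ = nRT₁/P₁ = 5.58×8.314×375/427 = 40.7 L.
Step 1 — Adiabatic: T₂/T₁ = (P₂/P₁)^((γ−1)/γ) ⇒ T₂ = 375×(0.246)^0.400 = 214 K; V₂ = 94.5 L.
ΔU = nCvΔT = 5.58×12.5×(214−375) = -11200 J.
Q = 0 for an adiabatic process, so W = −ΔU = 11200 J.
State after step 1: P = 105 kPa, V = 94.5 L, T = 214 K.
Step 2 — Isochoric: V stays 94.5 L; P/T = const ⇒ T₂ = 298 K, P₂ = 146 kPa.
W = 0 (no volume change).
ΔU = nCvΔT = 5.58×12.5×(298−214) = 5850 J.
Q = ΔU = 5850 J.
Net over both steps: W = 11200 J, Q = 5850 J, ΔU = -5360 J.

-5360 J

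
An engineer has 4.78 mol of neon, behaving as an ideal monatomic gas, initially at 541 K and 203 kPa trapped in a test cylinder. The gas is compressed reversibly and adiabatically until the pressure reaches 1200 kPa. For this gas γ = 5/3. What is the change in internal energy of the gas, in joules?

V₁ = nRT₁/P₁ = 4.78×8.314×541/203 = 106 L.
Adiabatic: T₂/T₁ = (P₂/P₁)^((γ−1)/γ) ⇒ T₂ = 541×(5.91)^0.400 = 1100 K; V₂ = 36.5 L.
For an ideal gas ΔU = nCvΔT with Cv = (3/2)R = 12.5 J/(mol·K).
ΔU = 4.78×12.5×(1100−541) = 33400 J.

33400 J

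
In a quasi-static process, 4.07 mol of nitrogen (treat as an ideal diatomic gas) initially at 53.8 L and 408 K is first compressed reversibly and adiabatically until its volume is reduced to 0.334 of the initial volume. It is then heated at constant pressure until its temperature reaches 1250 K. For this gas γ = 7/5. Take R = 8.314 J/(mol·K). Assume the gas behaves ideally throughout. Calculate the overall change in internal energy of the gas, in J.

71200 J

P₁ = nRT₁/V₁ = 4.07×8.314×408/53.8 = 257 kPa.
Step 1 — Adiabatic: TV^(γ−1) = const ⇒ T₂ = 408×(2.99)^0.400 = 633 K; PV^γ = const ⇒ P₂ = 1190 kPa.
ΔU = nCvΔT = 4.07×20.8×(633−408) = 19000 J.
Q = 0 for an adiabatic process, so W = −ΔU = -19000 J.
State after step 1: P = 1190 kPa, V = 18.0 L, T = 633 K.
Step 2 — Isobaric: P stays 1190 kPa; V/T = const ⇒ T₂ = 1250 K, V₂ = 35.5 L.
W = PΔV = 1190×(35.5−18.0) kPa·L = 20900 J.
ΔU = nCvΔT = 4.07×20.8×(1250−633) = 52200 J.
Q = ΔU + W = nCpΔT = 73100 J.
Net over both steps: W = 1890 J, Q = 73100 J, ΔU = 71200 J.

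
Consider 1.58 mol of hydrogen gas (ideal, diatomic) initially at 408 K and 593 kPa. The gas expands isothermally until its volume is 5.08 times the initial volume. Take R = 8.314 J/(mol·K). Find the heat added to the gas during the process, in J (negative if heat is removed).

8710 J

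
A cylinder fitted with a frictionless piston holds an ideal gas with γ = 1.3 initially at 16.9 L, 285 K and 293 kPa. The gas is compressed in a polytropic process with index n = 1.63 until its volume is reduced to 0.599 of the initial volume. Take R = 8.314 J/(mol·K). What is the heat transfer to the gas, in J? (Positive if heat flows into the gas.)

n = P₁V₁/(RT₁) = 293×16.9/(8.314×285) = 2.09 mol.
Polytropic n=1.63: T₂ = T₁(V₁/V₂)^(n−1) = 285×(1.67)^0.63 = 394 K; P₂ = P₁(V₁/V₂)^n = 676 kPa.
W = (P₁V₁−P₂V₂)/(n−1) = (293×16.9−676×10.1)/0.63 = -3000 J.
ΔU = nCvΔT = 2.09×27.7×(394−285) = 6290 J.
Q = ΔU + W = 3290 J.

3290 J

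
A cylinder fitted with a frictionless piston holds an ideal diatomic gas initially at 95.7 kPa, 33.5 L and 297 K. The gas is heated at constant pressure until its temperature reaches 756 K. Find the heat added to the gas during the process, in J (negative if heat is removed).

17300 J

n = P₁V₁/(RT₁) = 95.7×33.5/(8.314×297) = 1.30 mol.
Isobaric: P stays 95.7 kPa; V/T = const ⇒ T₂ = 756 K, V₂ = 85.3 L.
W = PΔV = 95.7×(85.3−33.5) kPa·L = 4950 J.
ΔU = nCvΔT = 1.30×20.8×(756−297) = 12400 J.
Q = ΔU + W = nCpΔT = 17300 J.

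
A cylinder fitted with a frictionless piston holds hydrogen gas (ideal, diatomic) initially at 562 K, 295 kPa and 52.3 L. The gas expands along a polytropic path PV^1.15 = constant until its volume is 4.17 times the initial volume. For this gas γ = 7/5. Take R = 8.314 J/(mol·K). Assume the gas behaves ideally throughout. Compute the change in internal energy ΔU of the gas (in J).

n = P₁V₁/(RT₁) = 295×52.3/(8.314×562) = 3.30 mol.
Polytropic n=1.15: T₂ = T₁(V₁/V₂)^(n−1) = 562×(0.240)^0.15 = 454 K; P₂ = P₁(V₁/V₂)^n = 57.1 kPa.
For an ideal gas ΔU = nCvΔT with Cv = (5/2)R = 20.8 J/(mol·K).
ΔU = 3.30×20.8×(454−562) = -7440 J.

-7440 J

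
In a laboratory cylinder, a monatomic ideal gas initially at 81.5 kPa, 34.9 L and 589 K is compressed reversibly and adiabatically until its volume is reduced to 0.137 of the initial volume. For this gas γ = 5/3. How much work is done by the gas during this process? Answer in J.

-11800 J

n = P₁V₁/(RT₁) = 81.5×34.9/(8.314×589) = 0.581 mol.
Adiabatic: TV^(γ−1) = const ⇒ T₂ = 589×(7.30)^0.667 = 2220 K; PV^γ = const ⇒ P₂ = 2240 kPa.
ΔU = nCvΔT = 0.581×12.5×(2220−589) = 11800 J.
Q = 0 for an adiabatic process, so W = −ΔU = -11800 J.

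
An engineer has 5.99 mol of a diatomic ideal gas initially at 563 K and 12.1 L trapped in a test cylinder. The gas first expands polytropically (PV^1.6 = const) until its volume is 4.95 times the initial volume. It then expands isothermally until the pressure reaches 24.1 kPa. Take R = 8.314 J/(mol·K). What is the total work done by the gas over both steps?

50400 J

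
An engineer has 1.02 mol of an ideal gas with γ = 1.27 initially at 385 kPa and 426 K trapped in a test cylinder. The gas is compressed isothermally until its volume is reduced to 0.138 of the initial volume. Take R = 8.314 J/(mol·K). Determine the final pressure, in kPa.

V₁ = nRT₁/P₁ = 1.02×8.314×426/385 = 9.38 L.
Isothermal: T stays 426 K; PV = const ⇒ V₂ = 1.29 L, P₂ = 2790 kPa.

2790 kPa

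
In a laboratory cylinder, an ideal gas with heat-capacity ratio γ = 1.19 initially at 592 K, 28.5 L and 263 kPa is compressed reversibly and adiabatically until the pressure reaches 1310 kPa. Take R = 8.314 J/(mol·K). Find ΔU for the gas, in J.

11500 J

n = P₁V₁/(RT₁) = 263×28.5/(8.314×592) = 1.52 mol.
Adiabatic: T₂/T₁ = (P₂/P₁)^((γ−1)/γ) ⇒ T₂ = 592×(4.98)^0.160 = 765 K; V₂ = 7.39 L.
For an ideal gas ΔU = nCvΔT with Cv = R/(γ−1) = 43.8 J/(mol·K).
ΔU = 1.52×43.8×(765−592) = 11500 J.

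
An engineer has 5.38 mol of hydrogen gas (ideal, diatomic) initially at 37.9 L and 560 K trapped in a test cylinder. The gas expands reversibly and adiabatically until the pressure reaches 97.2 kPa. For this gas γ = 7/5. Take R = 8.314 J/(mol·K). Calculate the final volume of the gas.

P₁ = nRT₁/V₁ = 5.38×8.314×560/37.9 = 661 kPa.
Adiabatic: T₂/T₁ = (P₂/P₁)^((γ−1)/γ) ⇒ T₂ = 560×(0.147)^0.286 = 324 K; V₂ = 149 L.

149 L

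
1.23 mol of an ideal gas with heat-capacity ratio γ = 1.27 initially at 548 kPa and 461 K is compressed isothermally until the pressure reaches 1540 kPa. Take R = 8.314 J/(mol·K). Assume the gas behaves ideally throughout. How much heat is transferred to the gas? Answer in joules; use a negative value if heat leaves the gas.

-4870 J

V₁ = nRT₁/P₁ = 1.23×8.314×461/548 = 8.60 L.
Isothermal: T stays 461 K; PV = const ⇒ V₂ = 3.06 L, P₂ = 1540 kPa.
ΔU = 0 (ideal gas, T constant).
W = nRT ln(V₂/V₁) = 1.23×8.314×461×ln(0.356) = -4870 J.
Q = ΔU + W = -4870 J.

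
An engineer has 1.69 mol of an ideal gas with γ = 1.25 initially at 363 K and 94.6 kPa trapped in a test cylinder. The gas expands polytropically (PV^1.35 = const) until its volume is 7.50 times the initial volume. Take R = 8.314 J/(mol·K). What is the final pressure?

V₁ = nRT₁/P₁ = 1.69×8.314×363/94.6 = 53.9 L.
Polytropic n=1.35: T₂ = T₁(V₁/V₂)^(n−1) = 363×(0.133)^0.35 = 179 K; P₂ = P₁(V₁/V₂)^n = 6.23 kPa.

6.23 kPa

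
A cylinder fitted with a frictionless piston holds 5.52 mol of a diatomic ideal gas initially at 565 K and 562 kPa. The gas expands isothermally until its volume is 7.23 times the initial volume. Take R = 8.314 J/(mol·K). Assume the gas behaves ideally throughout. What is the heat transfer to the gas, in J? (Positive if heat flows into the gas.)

51300 J

V₁ = nRT₁/P₁ = 5.52×8.314×565/562 = 46.1 L.
Isothermal: T stays 565 K; PV = const ⇒ V₂ = 334 L, P₂ = 77.7 kPa.
ΔU = 0 (ideal gas, T constant).
W = nRT ln(V₂/V₁) = 5.52×8.314×565×ln(7.23) = 51300 J.
Q = ΔU + W = 51300 J.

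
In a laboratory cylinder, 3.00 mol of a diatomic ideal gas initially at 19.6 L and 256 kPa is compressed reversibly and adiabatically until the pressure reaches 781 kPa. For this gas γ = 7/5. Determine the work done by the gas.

-4710 J

T₁ = P₁V₁/(nR) = 256×19.6/(3.00×8.314) = 201 K.
Adiabatic: T₂/T₁ = (P₂/P₁)^((γ−1)/γ) ⇒ T₂ = 201×(3.05)^0.286 = 277 K; V₂ = 8.84 L.
ΔU = nCvΔT = 3.00×20.8×(277−201) = 4710 J.
Q = 0 for an adiabatic process, so W = −ΔU = -4710 J.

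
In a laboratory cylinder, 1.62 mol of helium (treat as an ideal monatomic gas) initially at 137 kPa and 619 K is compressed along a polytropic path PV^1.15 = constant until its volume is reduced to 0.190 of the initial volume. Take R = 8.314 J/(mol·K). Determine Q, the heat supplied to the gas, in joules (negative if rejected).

-12200 J

V₁ = nRT₁/P₁ = 1.62×8.314×619/137 = 60.9 L.
Polytropic n=1.15: T₂ = T₁(V₁/V₂)^(n−1) = 619×(5.26)^0.15 = 794 K; P₂ = P₁(V₁/V₂)^n = 925 kPa.
W = (P₁V₁−P₂V₂)/(n−1) = (137×60.9−925×11.6)/0.15 = -15700 J.
ΔU = nCvΔT = 1.62×12.5×(794−619) = 3540 J.
Q = ΔU + W = -12200 J.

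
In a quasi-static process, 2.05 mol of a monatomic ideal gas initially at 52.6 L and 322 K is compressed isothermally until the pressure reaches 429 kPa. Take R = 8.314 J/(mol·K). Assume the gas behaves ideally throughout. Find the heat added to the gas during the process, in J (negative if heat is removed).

-7760 J

P₁ = nRT₁/V₁ = 2.05×8.314×322/52.6 = 104 kPa.
Isothermal: T stays 322 K; PV = const ⇒ V₂ = 12.8 L, P₂ = 429 kPa.
ΔU = 0 (ideal gas, T constant).
W = nRT ln(V₂/V₁) = 2.05×8.314×322×ln(0.243) = -7760 J.
Q = ΔU + W = -7760 J.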